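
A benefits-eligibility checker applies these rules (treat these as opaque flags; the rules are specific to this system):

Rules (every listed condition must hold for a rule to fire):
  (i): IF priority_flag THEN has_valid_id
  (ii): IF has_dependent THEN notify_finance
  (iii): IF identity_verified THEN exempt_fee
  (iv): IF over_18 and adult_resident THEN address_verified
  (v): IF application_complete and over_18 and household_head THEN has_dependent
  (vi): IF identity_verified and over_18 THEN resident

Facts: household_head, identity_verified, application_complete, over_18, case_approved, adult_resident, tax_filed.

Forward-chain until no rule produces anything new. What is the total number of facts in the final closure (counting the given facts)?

[1] (iii) [IF identity_verified THEN exempt_fee]; (iv) [IF over_18 and adult_resident THEN address_verified]; (v) [IF application_complete and over_18 and household_head THEN has_dependent]; (vi) [IF identity_verified and over_18 THEN resident]. ⇒ new: exempt_fee, address_verified, has_dependent, resident.
[2] (ii) [IF has_dependent THEN notify_finance]. ⇒ new: notify_finance.
Closure: {address_verified, adult_resident, application_complete, case_approved, exempt_fee, has_dependent, household_head, identity_verified, notify_finance, over_18, resident, tax_filed} — 12 facts.

12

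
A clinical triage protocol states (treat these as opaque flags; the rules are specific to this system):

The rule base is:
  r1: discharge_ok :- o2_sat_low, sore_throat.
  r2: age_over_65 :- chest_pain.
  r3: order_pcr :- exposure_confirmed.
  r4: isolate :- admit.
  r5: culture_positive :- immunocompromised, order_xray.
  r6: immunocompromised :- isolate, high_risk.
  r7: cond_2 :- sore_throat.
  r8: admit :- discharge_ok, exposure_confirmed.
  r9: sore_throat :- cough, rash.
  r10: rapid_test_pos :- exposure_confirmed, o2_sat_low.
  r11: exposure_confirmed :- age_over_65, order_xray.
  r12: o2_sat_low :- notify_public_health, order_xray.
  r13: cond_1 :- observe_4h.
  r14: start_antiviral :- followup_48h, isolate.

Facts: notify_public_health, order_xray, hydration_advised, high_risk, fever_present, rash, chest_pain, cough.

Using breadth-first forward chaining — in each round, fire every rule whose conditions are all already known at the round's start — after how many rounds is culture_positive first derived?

6

[1] r2 [age_over_65 :- chest_pain.]; r9 [sore_throat :- cough, rash.]; r12 [o2_sat_low :- notify_public_health, order_xray.]. ⇒ new: age_over_65, sore_throat, o2_sat_low.
[2] r1 [discharge_ok :- o2_sat_low, sore_throat.]; r7 [cond_2 :- sore_throat.]; r11 [exposure_confirmed :- age_over_65, order_xray.]. ⇒ new: discharge_ok, cond_2, exposure_confirmed.
[3] r3 [order_pcr :- exposure_confirmed.]; r8 [admit :- discharge_ok, exposure_confirmed.]; r10 [rapid_test_pos :- exposure_confirmed, o2_sat_low.]. ⇒ new: order_pcr, admit, rapid_test_pos.
[4] r4 [isolate :- admit.]. ⇒ new: isolate.
[5] r6 [immunocompromised :- isolate, high_risk.]. ⇒ new: immunocompromised.
[6] r5 [culture_positive :- immunocompromised, order_xray.]. ⇒ new: culture_positive.
culture_positive first appears in round 6.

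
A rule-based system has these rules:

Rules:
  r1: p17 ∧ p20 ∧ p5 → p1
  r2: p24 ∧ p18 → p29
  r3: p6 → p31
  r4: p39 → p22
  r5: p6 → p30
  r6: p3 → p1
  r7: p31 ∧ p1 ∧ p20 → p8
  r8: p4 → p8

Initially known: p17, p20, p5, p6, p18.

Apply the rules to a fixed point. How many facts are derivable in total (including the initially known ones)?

9

Round 1: r1 [p17 ∧ p20 ∧ p5 → p1]; r3 [p6 → p31]; r5 [p6 → p30]. Adds p1, p31, p30.
Round 2: r7 [p31 ∧ p1 ∧ p20 → p8]. Adds p8.
Closure: {p1, p17, p18, p20, p30, p31, p5, p6, p8} — 9 facts.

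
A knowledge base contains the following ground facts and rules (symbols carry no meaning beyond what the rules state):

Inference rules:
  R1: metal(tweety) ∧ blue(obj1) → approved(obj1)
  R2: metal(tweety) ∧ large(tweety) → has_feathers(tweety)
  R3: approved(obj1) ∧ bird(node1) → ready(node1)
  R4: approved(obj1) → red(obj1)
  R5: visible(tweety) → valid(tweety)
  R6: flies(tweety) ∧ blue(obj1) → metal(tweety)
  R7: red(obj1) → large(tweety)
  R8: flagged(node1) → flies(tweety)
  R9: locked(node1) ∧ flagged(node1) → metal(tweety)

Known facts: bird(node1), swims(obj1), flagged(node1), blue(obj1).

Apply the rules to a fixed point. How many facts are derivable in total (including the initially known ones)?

Round 1 fires R8, giving flies(tweety).
Round 2 fires R6, giving metal(tweety).
Round 3 fires R1, giving approved(obj1).
Round 4 fires R3, R4, giving ready(node1), red(obj1).
Round 5 fires R7, giving large(tweety).
Round 6 fires R2, giving has_feathers(tweety).
Closure: {approved(obj1), bird(node1), blue(obj1), flagged(node1), flies(tweety), has_feathers(tweety), large(tweety), metal(tweety), ready(node1), red(obj1), swims(obj1)} — 11 facts.

11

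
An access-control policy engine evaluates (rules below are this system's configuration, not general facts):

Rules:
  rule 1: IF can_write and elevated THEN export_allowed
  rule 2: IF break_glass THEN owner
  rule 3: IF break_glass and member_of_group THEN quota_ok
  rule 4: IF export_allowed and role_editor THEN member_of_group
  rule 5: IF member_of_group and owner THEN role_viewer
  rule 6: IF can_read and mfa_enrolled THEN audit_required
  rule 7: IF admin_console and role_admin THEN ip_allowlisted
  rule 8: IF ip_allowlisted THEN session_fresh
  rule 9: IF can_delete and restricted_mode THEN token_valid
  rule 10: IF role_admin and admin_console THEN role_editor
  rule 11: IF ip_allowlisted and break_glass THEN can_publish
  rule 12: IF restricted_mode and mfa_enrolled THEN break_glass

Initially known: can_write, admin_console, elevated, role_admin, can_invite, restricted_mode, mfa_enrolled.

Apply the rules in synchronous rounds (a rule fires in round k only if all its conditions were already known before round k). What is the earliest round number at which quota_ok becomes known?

[1] rule 1 [IF can_write and elevated THEN export_allowed]; rule 7 [IF admin_console and role_admin THEN ip_allowlisted]; rule 10 [IF role_admin and admin_console THEN role_editor]; rule 12 [IF restricted_mode and mfa_enrolled THEN break_glass]. ⇒ new: export_allowed, ip_allowlisted, role_editor, break_glass.
[2] rule 2 [IF break_glass THEN owner]; rule 4 [IF export_allowed and role_editor THEN member_of_group]; rule 8 [IF ip_allowlisted THEN session_fresh]; rule 11 [IF ip_allowlisted and break_glass THEN can_publish]. ⇒ new: owner, member_of_group, session_fresh, can_publish.
[3] rule 3 [IF break_glass and member_of_group THEN quota_ok]; rule 5 [IF member_of_group and owner THEN role_viewer]. ⇒ new: quota_ok, role_viewer.
quota_ok first appears in round 3.

3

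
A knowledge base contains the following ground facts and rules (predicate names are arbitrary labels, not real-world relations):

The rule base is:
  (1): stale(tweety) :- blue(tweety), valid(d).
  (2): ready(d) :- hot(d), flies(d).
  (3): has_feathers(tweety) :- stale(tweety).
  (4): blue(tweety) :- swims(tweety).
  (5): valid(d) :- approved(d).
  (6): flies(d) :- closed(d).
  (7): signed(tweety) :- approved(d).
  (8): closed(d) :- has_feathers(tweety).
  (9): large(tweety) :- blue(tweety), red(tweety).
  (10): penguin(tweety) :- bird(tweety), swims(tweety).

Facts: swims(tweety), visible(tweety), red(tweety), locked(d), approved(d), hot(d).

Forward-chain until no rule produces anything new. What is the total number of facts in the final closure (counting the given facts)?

Round 1: (4) [blue(tweety) :- swims(tweety).]; (5) [valid(d) :- approved(d).]; (7) [signed(tweety) :- approved(d).]. New: blue(tweety), valid(d), signed(tweety).
Round 2: (1) [stale(tweety) :- blue(tweety), valid(d).]; (9) [large(tweety) :- blue(tweety), red(tweety).]. New: stale(tweety), large(tweety).
Round 3: (3) [has_feathers(tweety) :- stale(tweety).]. New: has_feathers(tweety).
Round 4: (8) [closed(d) :- has_feathers(tweety).]. New: closed(d).
Round 5: (6) [flies(d) :- closed(d).]. New: flies(d).
Round 6: (2) [ready(d) :- hot(d), flies(d).]. New: ready(d).
Closure: {approved(d), blue(tweety), closed(d), flies(d), has_feathers(tweety), hot(d), large(tweety), locked(d), ready(d), red(tweety), signed(tweety), stale(tweety), swims(tweety), valid(d), visible(tweety)} — 15 facts.

15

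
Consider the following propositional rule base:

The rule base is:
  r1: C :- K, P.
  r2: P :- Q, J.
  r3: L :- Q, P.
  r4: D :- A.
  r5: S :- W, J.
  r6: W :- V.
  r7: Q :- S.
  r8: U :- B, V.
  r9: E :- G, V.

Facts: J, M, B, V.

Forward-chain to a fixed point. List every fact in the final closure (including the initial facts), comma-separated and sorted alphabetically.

B, J, L, M, P, Q, S, U, V, W

Round 1: r6 [W :- V.]; r8 [U :- B, V.]. New: W, U.
Round 2: r5 [S :- W, J.]. New: S.
Round 3: r7 [Q :- S.]. New: Q.
Round 4: r2 [P :- Q, J.]. New: P.
Round 5: r3 [L :- Q, P.]. New: L.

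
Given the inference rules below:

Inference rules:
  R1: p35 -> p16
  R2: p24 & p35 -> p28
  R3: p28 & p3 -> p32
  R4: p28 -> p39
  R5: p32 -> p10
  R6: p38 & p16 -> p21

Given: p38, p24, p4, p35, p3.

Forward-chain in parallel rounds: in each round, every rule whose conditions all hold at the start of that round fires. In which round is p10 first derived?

Round 1: R1 [p35 -> p16]; R2 [p24 & p35 -> p28]. Adds p16, p28.
Round 2: R3 [p28 & p3 -> p32]; R4 [p28 -> p39]; R6 [p38 & p16 -> p21]. Adds p32, p39, p21.
Round 3: R5 [p32 -> p10]. Adds p10.
p10 first appears in round 3.

3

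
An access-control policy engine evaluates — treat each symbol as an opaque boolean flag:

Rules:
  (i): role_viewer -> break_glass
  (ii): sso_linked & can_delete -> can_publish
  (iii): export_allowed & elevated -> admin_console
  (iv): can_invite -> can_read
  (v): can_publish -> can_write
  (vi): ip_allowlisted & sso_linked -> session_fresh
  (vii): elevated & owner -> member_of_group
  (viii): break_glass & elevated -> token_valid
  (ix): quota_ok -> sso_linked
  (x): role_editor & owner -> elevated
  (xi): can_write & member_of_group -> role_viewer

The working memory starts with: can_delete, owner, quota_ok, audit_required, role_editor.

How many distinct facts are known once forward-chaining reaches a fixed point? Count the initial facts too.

13

Round 1: (ix) [quota_ok -> sso_linked]; (x) [role_editor & owner -> elevated]. New: sso_linked, elevated.
Round 2: (ii) [sso_linked & can_delete -> can_publish]; (vii) [elevated & owner -> member_of_group]. New: can_publish, member_of_group.
Round 3: (v) [can_publish -> can_write]. New: can_write.
Round 4: (xi) [can_write & member_of_group -> role_viewer]. New: role_viewer.
Round 5: (i) [role_viewer -> break_glass]. New: break_glass.
Round 6: (viii) [break_glass & elevated -> token_valid]. New: token_valid.
Closure: {audit_required, break_glass, can_delete, can_publish, can_write, elevated, member_of_group, owner, quota_ok, role_editor, role_viewer, sso_linked, token_valid} — 13 facts.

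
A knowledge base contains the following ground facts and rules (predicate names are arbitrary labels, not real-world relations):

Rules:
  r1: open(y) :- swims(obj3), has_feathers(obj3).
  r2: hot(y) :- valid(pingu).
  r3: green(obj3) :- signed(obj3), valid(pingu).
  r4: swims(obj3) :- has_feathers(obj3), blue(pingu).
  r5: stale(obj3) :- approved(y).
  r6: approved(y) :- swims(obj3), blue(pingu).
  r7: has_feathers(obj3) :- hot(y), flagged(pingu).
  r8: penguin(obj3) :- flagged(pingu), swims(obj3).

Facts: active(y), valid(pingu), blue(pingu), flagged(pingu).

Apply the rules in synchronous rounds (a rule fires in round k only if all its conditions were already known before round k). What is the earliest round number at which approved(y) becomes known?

Round 1: r2 [hot(y) :- valid(pingu).]. New: hot(y).
Round 2: r7 [has_feathers(obj3) :- hot(y), flagged(pingu).]. New: has_feathers(obj3).
Round 3: r4 [swims(obj3) :- has_feathers(obj3), blue(pingu).]. New: swims(obj3).
Round 4: r1 [open(y) :- swims(obj3), has_feathers(obj3).]; r6 [approved(y) :- swims(obj3), blue(pingu).]; r8 [penguin(obj3) :- flagged(pingu), swims(obj3).]. New: open(y), approved(y), penguin(obj3).
approved(y) first appears in round 4.

4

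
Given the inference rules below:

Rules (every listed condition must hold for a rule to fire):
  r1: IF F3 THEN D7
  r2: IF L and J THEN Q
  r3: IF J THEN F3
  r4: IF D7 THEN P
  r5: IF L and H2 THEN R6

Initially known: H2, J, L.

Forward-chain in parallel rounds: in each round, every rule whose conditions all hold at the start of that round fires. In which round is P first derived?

3

Round 1 fires r2, r3, r5, giving Q, F3, R6.
Round 2 fires r1, giving D7.
Round 3 fires r4, giving P.
P first appears in round 3.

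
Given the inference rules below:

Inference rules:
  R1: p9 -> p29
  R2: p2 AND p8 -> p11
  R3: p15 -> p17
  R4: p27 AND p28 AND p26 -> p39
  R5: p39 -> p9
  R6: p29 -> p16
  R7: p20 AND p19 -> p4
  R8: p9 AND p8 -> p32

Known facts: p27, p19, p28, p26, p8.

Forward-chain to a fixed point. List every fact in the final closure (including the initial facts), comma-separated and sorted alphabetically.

p16, p19, p26, p27, p28, p29, p32, p39, p8, p9

Round 1 fires R4, giving p39.
Round 2 fires R5, giving p9.
Round 3 fires R1, R8, giving p29, p32.
Round 4 fires R6, giving p16.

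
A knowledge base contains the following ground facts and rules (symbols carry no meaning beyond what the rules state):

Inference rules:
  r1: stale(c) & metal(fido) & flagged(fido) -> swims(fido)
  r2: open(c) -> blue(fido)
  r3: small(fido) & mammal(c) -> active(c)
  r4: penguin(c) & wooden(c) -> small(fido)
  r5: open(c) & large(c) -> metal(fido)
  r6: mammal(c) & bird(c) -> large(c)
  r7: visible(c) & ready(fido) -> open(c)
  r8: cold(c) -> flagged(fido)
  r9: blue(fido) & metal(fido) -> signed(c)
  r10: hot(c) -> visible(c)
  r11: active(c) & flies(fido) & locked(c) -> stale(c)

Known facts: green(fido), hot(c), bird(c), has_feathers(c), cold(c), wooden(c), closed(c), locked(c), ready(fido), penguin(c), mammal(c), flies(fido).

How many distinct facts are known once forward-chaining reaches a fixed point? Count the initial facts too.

23

[1] r4 [penguin(c) & wooden(c) -> small(fido)]; r6 [mammal(c) & bird(c) -> large(c)]; r8 [cold(c) -> flagged(fido)]; r10 [hot(c) -> visible(c)]. ⇒ new: small(fido), large(c), flagged(fido), visible(c).
[2] r3 [small(fido) & mammal(c) -> active(c)]; r7 [visible(c) & ready(fido) -> open(c)]. ⇒ new: active(c), open(c).
[3] r2 [open(c) -> blue(fido)]; r5 [open(c) & large(c) -> metal(fido)]; r11 [active(c) & flies(fido) & locked(c) -> stale(c)]. ⇒ new: blue(fido), metal(fido), stale(c).
[4] r1 [stale(c) & metal(fido) & flagged(fido) -> swims(fido)]; r9 [blue(fido) & metal(fido) -> signed(c)]. ⇒ new: swims(fido), signed(c).
Closure: {active(c), bird(c), blue(fido), closed(c), cold(c), flagged(fido), flies(fido), green(fido), has_feathers(c), hot(c), large(c), locked(c), mammal(c), metal(fido), open(c), penguin(c), ready(fido), signed(c), small(fido), stale(c), swims(fido), visible(c), wooden(c)} — 23 facts.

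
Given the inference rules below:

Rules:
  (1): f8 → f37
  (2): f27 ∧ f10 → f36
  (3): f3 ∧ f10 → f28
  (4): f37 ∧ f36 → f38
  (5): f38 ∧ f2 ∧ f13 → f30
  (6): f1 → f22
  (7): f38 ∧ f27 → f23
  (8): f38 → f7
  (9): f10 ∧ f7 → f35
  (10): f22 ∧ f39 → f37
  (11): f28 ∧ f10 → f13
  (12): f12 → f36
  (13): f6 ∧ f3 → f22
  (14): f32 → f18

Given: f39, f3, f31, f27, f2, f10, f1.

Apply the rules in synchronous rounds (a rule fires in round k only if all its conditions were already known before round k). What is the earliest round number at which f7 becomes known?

Round 1: (2) [f27 ∧ f10 → f36]; (3) [f3 ∧ f10 → f28]; (6) [f1 → f22]. Adds f36, f28, f22.
Round 2: (10) [f22 ∧ f39 → f37]; (11) [f28 ∧ f10 → f13]. Adds f37, f13.
Round 3: (4) [f37 ∧ f36 → f38]. Adds f38.
Round 4: (5) [f38 ∧ f2 ∧ f13 → f30]; (7) [f38 ∧ f27 → f23]; (8) [f38 → f7]. Adds f30, f23, f7.
f7 first appears in round 4.

4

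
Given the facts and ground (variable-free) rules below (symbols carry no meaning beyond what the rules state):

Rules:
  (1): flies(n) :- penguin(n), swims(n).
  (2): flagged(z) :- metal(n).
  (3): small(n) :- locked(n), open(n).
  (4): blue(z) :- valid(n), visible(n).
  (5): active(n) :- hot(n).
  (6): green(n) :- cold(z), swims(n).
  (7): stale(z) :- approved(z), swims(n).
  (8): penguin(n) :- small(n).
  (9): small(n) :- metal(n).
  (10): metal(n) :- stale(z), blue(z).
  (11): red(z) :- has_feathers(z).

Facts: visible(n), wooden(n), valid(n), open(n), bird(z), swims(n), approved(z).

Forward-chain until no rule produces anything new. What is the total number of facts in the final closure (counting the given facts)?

14

Round 1 fires (4), (7), giving blue(z), stale(z).
Round 2 fires (10), giving metal(n).
Round 3 fires (2), (9), giving flagged(z), small(n).
Round 4 fires (8), giving penguin(n).
Round 5 fires (1), giving flies(n).
Closure: {approved(z), bird(z), blue(z), flagged(z), flies(n), metal(n), open(n), penguin(n), small(n), stale(z), swims(n), valid(n), visible(n), wooden(n)} — 14 facts.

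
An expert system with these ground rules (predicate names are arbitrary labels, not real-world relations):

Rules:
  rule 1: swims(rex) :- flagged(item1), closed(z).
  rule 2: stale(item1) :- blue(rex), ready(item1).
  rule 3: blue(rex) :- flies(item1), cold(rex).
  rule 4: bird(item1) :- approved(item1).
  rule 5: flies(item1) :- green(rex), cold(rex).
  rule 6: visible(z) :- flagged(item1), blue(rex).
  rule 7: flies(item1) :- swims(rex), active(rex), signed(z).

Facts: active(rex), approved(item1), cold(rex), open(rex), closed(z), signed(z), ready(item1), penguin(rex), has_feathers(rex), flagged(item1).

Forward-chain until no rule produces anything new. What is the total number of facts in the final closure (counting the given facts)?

16

Round 1: rule 1 [swims(rex) :- flagged(item1), closed(z).]; rule 4 [bird(item1) :- approved(item1).]. Adds swims(rex), bird(item1).
Round 2: rule 7 [flies(item1) :- swims(rex), active(rex), signed(z).]. Adds flies(item1).
Round 3: rule 3 [blue(rex) :- flies(item1), cold(rex).]. Adds blue(rex).
Round 4: rule 2 [stale(item1) :- blue(rex), ready(item1).]; rule 6 [visible(z) :- flagged(item1), blue(rex).]. Adds stale(item1), visible(z).
Closure: {active(rex), approved(item1), bird(item1), blue(rex), closed(z), cold(rex), flagged(item1), flies(item1), has_feathers(rex), open(rex), penguin(rex), ready(item1), signed(z), stale(item1), swims(rex), visible(z)} — 16 facts.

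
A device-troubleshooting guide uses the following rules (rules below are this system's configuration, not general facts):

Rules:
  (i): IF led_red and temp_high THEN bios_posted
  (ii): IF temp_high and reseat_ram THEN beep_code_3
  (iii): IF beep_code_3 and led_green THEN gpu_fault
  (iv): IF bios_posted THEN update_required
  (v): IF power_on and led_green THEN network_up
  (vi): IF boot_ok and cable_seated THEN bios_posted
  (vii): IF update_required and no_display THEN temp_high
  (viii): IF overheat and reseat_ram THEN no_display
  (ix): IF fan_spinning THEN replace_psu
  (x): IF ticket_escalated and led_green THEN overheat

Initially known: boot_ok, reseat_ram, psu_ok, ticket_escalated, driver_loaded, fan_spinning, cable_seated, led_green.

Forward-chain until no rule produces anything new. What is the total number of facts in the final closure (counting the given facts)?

Round 1 fires (vi), (ix), (x), giving bios_posted, replace_psu, overheat.
Round 2 fires (iv), (viii), giving update_required, no_display.
Round 3 fires (vii), giving temp_high.
Round 4 fires (ii), giving beep_code_3.
Round 5 fires (iii), giving gpu_fault.
Closure: {beep_code_3, bios_posted, boot_ok, cable_seated, driver_loaded, fan_spinning, gpu_fault, led_green, no_display, overheat, psu_ok, replace_psu, reseat_ram, temp_high, ticket_escalated, update_required} — 16 facts.

16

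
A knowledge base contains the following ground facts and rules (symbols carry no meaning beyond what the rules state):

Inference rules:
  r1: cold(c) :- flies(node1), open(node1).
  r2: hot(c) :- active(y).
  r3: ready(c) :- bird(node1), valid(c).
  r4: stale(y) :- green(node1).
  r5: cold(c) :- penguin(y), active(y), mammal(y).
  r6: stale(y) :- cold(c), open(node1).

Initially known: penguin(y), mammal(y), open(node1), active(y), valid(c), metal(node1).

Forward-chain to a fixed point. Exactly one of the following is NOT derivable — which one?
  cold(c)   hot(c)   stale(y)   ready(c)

Round 1 fires r2, r5, giving hot(c), cold(c).
Round 2 fires r6, giving stale(y).
Derived: stale(y) (round 2), hot(c) (round 1), cold(c) (round 1). ready(c) never appears in any round.

ready(c)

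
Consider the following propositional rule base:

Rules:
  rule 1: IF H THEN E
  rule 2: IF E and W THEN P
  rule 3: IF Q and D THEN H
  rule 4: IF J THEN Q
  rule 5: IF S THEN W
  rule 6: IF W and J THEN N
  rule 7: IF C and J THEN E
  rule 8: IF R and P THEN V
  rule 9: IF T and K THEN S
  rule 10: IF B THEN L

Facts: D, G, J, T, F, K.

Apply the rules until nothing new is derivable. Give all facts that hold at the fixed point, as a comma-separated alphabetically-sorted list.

D, E, F, G, H, J, K, N, P, Q, S, T, W

[1] rule 4 [IF J THEN Q]; rule 9 [IF T and K THEN S]. ⇒ new: Q, S.
[2] rule 3 [IF Q and D THEN H]; rule 5 [IF S THEN W]. ⇒ new: H, W.
[3] rule 1 [IF H THEN E]; rule 6 [IF W and J THEN N]. ⇒ new: E, N.
[4] rule 2 [IF E and W THEN P]. ⇒ new: P.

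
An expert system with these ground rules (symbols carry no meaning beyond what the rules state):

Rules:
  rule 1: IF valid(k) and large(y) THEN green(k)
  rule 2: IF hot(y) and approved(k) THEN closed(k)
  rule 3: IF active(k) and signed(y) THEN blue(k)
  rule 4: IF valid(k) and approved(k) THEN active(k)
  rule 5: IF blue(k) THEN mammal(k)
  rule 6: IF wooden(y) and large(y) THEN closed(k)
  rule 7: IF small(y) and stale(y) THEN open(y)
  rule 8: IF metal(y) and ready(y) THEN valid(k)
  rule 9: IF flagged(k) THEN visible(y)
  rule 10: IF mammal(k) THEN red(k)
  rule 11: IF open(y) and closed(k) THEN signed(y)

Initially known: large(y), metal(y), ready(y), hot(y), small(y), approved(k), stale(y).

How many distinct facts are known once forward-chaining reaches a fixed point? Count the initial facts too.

16

Round 1 fires rule 2, rule 7, rule 8, giving closed(k), open(y), valid(k).
Round 2 fires rule 1, rule 4, rule 11, giving green(k), active(k), signed(y).
Round 3 fires rule 3, giving blue(k).
Round 4 fires rule 5, giving mammal(k).
Round 5 fires rule 10, giving red(k).
Closure: {active(k), approved(k), blue(k), closed(k), green(k), hot(y), large(y), mammal(k), metal(y), open(y), ready(y), red(k), signed(y), small(y), stale(y), valid(k)} — 16 facts.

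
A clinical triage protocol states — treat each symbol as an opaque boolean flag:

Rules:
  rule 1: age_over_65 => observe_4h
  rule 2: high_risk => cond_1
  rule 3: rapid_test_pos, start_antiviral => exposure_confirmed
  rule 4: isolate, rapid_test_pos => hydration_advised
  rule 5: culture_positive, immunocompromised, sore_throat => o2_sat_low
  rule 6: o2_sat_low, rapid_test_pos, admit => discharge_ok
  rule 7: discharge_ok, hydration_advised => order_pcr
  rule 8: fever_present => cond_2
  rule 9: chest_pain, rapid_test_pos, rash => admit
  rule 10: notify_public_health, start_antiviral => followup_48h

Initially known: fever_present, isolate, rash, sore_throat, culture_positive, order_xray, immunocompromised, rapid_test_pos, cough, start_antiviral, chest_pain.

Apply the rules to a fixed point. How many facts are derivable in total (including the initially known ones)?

18

Round 1: rule 3 [rapid_test_pos, start_antiviral => exposure_confirmed]; rule 4 [isolate, rapid_test_pos => hydration_advised]; rule 5 [culture_positive, immunocompromised, sore_throat => o2_sat_low]; rule 8 [fever_present => cond_2]; rule 9 [chest_pain, rapid_test_pos, rash => admit]. New: exposure_confirmed, hydration_advised, o2_sat_low, cond_2, admit.
Round 2: rule 6 [o2_sat_low, rapid_test_pos, admit => discharge_ok]. New: discharge_ok.
Round 3: rule 7 [discharge_ok, hydration_advised => order_pcr]. New: order_pcr.
Closure: {admit, chest_pain, cond_2, cough, culture_positive, discharge_ok, exposure_confirmed, fever_present, hydration_advised, immunocompromised, isolate, o2_sat_low, order_pcr, order_xray, rapid_test_pos, rash, sore_throat, start_antiviral} — 18 facts.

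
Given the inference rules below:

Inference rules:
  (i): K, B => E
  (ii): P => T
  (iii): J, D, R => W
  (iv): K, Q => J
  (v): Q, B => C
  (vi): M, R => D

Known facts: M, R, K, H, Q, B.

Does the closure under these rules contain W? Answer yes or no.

[1] (i) [K, B => E]; (iv) [K, Q => J]; (v) [Q, B => C]; (vi) [M, R => D]. ⇒ new: E, J, C, D.
[2] (iii) [J, D, R => W]. ⇒ new: W.
W appears in round 2, so it is derivable.

yes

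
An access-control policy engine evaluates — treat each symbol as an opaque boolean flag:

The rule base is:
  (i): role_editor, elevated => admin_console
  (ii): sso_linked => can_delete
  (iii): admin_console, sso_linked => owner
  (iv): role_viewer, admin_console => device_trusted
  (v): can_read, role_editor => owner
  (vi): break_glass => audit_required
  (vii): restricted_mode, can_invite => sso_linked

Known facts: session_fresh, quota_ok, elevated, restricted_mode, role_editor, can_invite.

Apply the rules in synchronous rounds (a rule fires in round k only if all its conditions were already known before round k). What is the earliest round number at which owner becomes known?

2

Round 1: (i) [role_editor, elevated => admin_console]; (vii) [restricted_mode, can_invite => sso_linked]. Adds admin_console, sso_linked.
Round 2: (ii) [sso_linked => can_delete]; (iii) [admin_console, sso_linked => owner]. Adds can_delete, owner.
owner first appears in round 2.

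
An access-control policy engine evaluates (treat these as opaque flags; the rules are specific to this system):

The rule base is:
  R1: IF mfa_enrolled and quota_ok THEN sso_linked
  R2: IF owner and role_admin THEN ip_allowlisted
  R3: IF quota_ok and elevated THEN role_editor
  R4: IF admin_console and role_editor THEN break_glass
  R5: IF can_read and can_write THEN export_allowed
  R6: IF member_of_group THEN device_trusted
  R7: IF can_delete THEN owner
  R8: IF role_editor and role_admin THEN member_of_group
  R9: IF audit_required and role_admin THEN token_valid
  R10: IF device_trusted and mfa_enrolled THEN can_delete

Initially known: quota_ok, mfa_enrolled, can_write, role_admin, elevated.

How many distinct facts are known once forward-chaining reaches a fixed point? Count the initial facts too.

Round 1: R1 [IF mfa_enrolled and quota_ok THEN sso_linked]; R3 [IF quota_ok and elevated THEN role_editor]. New: sso_linked, role_editor.
Round 2: R8 [IF role_editor and role_admin THEN member_of_group]. New: member_of_group.
Round 3: R6 [IF member_of_group THEN device_trusted]. New: device_trusted.
Round 4: R10 [IF device_trusted and mfa_enrolled THEN can_delete]. New: can_delete.
Round 5: R7 [IF can_delete THEN owner]. New: owner.
Round 6: R2 [IF owner and role_admin THEN ip_allowlisted]. New: ip_allowlisted.
Closure: {can_delete, can_write, device_trusted, elevated, ip_allowlisted, member_of_group, mfa_enrolled, owner, quota_ok, role_admin, role_editor, sso_linked} — 12 facts.

12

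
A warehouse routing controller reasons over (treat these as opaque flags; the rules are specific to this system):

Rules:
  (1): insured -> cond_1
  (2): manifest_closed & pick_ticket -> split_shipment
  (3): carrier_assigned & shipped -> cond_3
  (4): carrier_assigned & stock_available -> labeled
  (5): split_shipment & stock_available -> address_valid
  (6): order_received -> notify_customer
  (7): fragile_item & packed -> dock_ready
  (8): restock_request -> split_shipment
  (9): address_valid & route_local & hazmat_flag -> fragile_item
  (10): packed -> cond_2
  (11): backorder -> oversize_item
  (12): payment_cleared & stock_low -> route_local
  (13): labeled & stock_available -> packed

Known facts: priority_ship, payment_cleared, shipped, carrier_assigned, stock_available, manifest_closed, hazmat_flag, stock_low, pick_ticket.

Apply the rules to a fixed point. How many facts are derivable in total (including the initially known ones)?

18

[1] (2) [manifest_closed & pick_ticket -> split_shipment]; (3) [carrier_assigned & shipped -> cond_3]; (4) [carrier_assigned & stock_available -> labeled]; (12) [payment_cleared & stock_low -> route_local]. ⇒ new: split_shipment, cond_3, labeled, route_local.
[2] (5) [split_shipment & stock_available -> address_valid]; (13) [labeled & stock_available -> packed]. ⇒ new: address_valid, packed.
[3] (9) [address_valid & route_local & hazmat_flag -> fragile_item]; (10) [packed -> cond_2]. ⇒ new: fragile_item, cond_2.
[4] (7) [fragile_item & packed -> dock_ready]. ⇒ new: dock_ready.
Closure: {address_valid, carrier_assigned, cond_2, cond_3, dock_ready, fragile_item, hazmat_flag, labeled, manifest_closed, packed, payment_cleared, pick_ticket, priority_ship, route_local, shipped, split_shipment, stock_available, stock_low} — 18 facts.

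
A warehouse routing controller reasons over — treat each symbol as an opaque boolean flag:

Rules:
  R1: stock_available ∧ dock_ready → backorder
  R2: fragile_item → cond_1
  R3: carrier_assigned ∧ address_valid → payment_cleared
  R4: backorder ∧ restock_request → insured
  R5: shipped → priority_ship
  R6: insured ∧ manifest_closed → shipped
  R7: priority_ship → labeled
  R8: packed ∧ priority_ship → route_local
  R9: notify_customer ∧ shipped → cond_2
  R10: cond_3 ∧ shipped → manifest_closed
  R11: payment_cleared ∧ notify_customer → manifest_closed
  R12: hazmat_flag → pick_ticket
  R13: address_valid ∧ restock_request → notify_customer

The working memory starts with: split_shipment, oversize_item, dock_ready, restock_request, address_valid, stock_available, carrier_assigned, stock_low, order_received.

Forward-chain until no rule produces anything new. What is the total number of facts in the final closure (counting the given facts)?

Round 1: R1 [stock_available ∧ dock_ready → backorder]; R3 [carrier_assigned ∧ address_valid → payment_cleared]; R13 [address_valid ∧ restock_request → notify_customer]. Adds backorder, payment_cleared, notify_customer.
Round 2: R4 [backorder ∧ restock_request → insured]; R11 [payment_cleared ∧ notify_customer → manifest_closed]. Adds insured, manifest_closed.
Round 3: R6 [insured ∧ manifest_closed → shipped]. Adds shipped.
Round 4: R5 [shipped → priority_ship]; R9 [notify_customer ∧ shipped → cond_2]. Adds priority_ship, cond_2.
Round 5: R7 [priority_ship → labeled]. Adds labeled.
Closure: {address_valid, backorder, carrier_assigned, cond_2, dock_ready, insured, labeled, manifest_closed, notify_customer, order_received, oversize_item, payment_cleared, priority_ship, restock_request, shipped, split_shipment, stock_available, stock_low} — 18 facts.

18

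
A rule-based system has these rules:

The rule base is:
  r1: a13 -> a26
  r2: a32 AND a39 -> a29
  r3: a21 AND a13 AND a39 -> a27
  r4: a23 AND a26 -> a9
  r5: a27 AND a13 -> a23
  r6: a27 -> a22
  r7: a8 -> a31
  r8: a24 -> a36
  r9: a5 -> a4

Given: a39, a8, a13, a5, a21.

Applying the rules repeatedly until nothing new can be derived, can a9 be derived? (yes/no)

yes

Round 1 — r1, r3, r7, r9, derive a26, a27, a31, a4.
Round 2 — r5, r6, derive a23, a22.
Round 3 — r4, derive a9.
a9 appears in round 3, so it is derivable.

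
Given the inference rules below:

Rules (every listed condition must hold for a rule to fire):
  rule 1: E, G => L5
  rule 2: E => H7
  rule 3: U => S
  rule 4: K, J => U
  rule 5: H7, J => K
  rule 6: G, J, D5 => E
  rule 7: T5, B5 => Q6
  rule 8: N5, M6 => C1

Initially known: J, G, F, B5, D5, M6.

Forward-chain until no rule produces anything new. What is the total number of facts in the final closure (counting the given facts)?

12

Round 1: rule 6 [G, J, D5 => E]. Adds E.
Round 2: rule 1 [E, G => L5]; rule 2 [E => H7]. Adds L5, H7.
Round 3: rule 5 [H7, J => K]. Adds K.
Round 4: rule 4 [K, J => U]. Adds U.
Round 5: rule 3 [U => S]. Adds S.
Closure: {B5, D5, E, F, G, H7, J, K, L5, M6, S, U} — 12 facts.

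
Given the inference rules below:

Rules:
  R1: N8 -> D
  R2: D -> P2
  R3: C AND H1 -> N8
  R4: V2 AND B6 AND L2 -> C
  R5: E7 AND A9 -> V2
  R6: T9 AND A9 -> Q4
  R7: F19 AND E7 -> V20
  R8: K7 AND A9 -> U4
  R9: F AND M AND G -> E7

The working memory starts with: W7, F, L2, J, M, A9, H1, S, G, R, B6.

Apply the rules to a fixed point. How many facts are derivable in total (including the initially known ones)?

Round 1: R9 [F AND M AND G -> E7]. New: E7.
Round 2: R5 [E7 AND A9 -> V2]. New: V2.
Round 3: R4 [V2 AND B6 AND L2 -> C]. New: C.
Round 4: R3 [C AND H1 -> N8]. New: N8.
Round 5: R1 [N8 -> D]. New: D.
Round 6: R2 [D -> P2]. New: P2.
Closure: {A9, B6, C, D, E7, F, G, H1, J, L2, M, N8, P2, R, S, V2, W7} — 17 facts.

17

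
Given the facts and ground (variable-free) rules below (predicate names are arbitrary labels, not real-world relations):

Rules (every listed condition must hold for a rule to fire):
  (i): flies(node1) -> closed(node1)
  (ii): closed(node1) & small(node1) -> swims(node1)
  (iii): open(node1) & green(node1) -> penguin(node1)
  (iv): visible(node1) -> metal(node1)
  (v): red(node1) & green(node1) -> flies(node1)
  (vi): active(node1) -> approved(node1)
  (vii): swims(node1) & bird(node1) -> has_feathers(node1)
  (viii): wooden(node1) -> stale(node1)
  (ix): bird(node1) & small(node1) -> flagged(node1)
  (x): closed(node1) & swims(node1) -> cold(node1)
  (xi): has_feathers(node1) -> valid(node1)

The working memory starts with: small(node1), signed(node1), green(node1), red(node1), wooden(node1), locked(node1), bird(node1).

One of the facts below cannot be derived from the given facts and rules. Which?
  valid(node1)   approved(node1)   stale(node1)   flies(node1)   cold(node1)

approved(node1)

[1] (v) [red(node1) & green(node1) -> flies(node1)]; (viii) [wooden(node1) -> stale(node1)]; (ix) [bird(node1) & small(node1) -> flagged(node1)]. ⇒ new: flies(node1), stale(node1), flagged(node1).
[2] (i) [flies(node1) -> closed(node1)]. ⇒ new: closed(node1).
[3] (ii) [closed(node1) & small(node1) -> swims(node1)]. ⇒ new: swims(node1).
[4] (vii) [swims(node1) & bird(node1) -> has_feathers(node1)]; (x) [closed(node1) & swims(node1) -> cold(node1)]. ⇒ new: has_feathers(node1), cold(node1).
[5] (xi) [has_feathers(node1) -> valid(node1)]. ⇒ new: valid(node1).
Derived: valid(node1) (round 5), flies(node1) (round 1), cold(node1) (round 4), stale(node1) (round 1). approved(node1) never appears in any round.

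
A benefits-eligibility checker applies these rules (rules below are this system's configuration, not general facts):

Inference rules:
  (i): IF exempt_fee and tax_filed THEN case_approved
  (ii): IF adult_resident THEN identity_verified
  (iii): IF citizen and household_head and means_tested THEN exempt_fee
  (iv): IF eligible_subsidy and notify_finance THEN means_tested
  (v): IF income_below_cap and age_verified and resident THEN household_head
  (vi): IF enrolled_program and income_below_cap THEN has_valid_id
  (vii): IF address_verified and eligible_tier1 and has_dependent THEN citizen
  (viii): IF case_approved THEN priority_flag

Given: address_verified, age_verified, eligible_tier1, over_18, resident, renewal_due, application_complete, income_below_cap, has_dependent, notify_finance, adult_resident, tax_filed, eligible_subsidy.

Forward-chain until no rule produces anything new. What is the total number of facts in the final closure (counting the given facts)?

Round 1 — (ii), (iv), (v), (vii), derive identity_verified, means_tested, household_head, citizen.
Round 2 — (iii), derive exempt_fee.
Round 3 — (i), derive case_approved.
Round 4 — (viii), derive priority_flag.
Closure: {address_verified, adult_resident, age_verified, application_complete, case_approved, citizen, eligible_subsidy, eligible_tier1, exempt_fee, has_dependent, household_head, identity_verified, income_below_cap, means_tested, notify_finance, over_18, priority_flag, renewal_due, resident, tax_filed} — 20 facts.

20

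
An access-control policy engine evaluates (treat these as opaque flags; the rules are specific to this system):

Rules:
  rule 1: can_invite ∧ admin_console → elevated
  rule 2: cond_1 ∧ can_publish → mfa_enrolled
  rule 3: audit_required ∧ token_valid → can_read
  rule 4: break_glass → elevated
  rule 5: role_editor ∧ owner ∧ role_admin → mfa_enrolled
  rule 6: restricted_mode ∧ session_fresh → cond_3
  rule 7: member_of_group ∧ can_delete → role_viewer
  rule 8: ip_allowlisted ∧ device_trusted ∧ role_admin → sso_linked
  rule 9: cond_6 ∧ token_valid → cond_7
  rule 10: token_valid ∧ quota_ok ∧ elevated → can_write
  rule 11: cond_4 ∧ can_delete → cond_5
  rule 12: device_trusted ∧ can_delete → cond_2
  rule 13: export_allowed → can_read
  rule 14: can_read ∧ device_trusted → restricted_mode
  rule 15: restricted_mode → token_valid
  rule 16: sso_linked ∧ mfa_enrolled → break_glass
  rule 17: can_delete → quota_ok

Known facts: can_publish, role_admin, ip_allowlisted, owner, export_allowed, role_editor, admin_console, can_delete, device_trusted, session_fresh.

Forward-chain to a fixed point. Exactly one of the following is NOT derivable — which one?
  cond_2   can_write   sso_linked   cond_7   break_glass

[1] rule 5 [role_editor ∧ owner ∧ role_admin → mfa_enrolled]; rule 8 [ip_allowlisted ∧ device_trusted ∧ role_admin → sso_linked]; rule 12 [device_trusted ∧ can_delete → cond_2]; rule 13 [export_allowed → can_read]; rule 17 [can_delete → quota_ok]. ⇒ new: mfa_enrolled, sso_linked, cond_2, can_read, quota_ok.
[2] rule 14 [can_read ∧ device_trusted → restricted_mode]; rule 16 [sso_linked ∧ mfa_enrolled → break_glass]. ⇒ new: restricted_mode, break_glass.
[3] rule 4 [break_glass → elevated]; rule 6 [restricted_mode ∧ session_fresh → cond_3]; rule 15 [restricted_mode → token_valid]. ⇒ new: elevated, cond_3, token_valid.
[4] rule 10 [token_valid ∧ quota_ok ∧ elevated → can_write]. ⇒ new: can_write.
Derived: cond_2 (round 1), can_write (round 4), break_glass (round 2), sso_linked (round 1). cond_7 never appears in any round.

cond_7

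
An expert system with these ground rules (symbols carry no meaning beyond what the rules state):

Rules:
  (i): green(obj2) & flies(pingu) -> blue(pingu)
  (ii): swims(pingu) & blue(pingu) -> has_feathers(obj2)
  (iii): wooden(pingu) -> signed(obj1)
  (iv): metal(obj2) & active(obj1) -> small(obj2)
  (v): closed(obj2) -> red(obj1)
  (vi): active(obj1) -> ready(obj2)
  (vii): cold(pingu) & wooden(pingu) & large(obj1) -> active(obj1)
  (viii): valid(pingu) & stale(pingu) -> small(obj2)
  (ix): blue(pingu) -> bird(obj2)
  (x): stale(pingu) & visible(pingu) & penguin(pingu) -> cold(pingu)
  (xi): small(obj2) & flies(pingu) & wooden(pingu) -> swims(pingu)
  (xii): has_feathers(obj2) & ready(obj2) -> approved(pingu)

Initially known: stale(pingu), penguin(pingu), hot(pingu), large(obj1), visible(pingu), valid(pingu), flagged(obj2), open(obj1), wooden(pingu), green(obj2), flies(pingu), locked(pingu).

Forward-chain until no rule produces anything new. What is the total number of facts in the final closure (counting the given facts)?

22

[1] (i) [green(obj2) & flies(pingu) -> blue(pingu)]; (iii) [wooden(pingu) -> signed(obj1)]; (viii) [valid(pingu) & stale(pingu) -> small(obj2)]; (x) [stale(pingu) & visible(pingu) & penguin(pingu) -> cold(pingu)]. ⇒ new: blue(pingu), signed(obj1), small(obj2), cold(pingu).
[2] (vii) [cold(pingu) & wooden(pingu) & large(obj1) -> active(obj1)]; (ix) [blue(pingu) -> bird(obj2)]; (xi) [small(obj2) & flies(pingu) & wooden(pingu) -> swims(pingu)]. ⇒ new: active(obj1), bird(obj2), swims(pingu).
[3] (ii) [swims(pingu) & blue(pingu) -> has_feathers(obj2)]; (vi) [active(obj1) -> ready(obj2)]. ⇒ new: has_feathers(obj2), ready(obj2).
[4] (xii) [has_feathers(obj2) & ready(obj2) -> approved(pingu)]. ⇒ new: approved(pingu).
Closure: {active(obj1), approved(pingu), bird(obj2), blue(pingu), cold(pingu), flagged(obj2), flies(pingu), green(obj2), has_feathers(obj2), hot(pingu), large(obj1), locked(pingu), open(obj1), penguin(pingu), ready(obj2), signed(obj1), small(obj2), stale(pingu), swims(pingu), valid(pingu), visible(pingu), wooden(pingu)} — 22 facts.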